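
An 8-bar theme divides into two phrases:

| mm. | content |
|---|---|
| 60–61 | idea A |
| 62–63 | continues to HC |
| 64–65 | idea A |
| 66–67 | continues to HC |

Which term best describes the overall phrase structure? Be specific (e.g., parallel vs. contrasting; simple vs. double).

Both phrases have the same opening (A) and the same cadence (half cadence): the second is a restatement, not a consequent, so this is a repeated phrase rather than a period.

repeated phrase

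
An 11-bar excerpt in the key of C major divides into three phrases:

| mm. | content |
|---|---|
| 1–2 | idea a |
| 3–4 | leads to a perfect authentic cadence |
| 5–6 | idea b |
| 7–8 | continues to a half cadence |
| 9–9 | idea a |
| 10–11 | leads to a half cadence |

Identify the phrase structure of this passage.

The final phrase closes with a half cadence, which is not stronger than the preceding half cadence; the 3 phrases lack an overall antecedent–consequent design and so form a phrase group.

phrase group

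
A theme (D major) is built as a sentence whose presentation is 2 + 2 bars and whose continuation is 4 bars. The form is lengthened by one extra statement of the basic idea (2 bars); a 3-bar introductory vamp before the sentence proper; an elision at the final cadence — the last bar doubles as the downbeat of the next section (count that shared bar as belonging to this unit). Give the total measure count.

Basic sentence: 2 + 2 + 4 = 8 bars.
8 (basic form) + 2 (extra statement) + 3 (introduction) = 13.
The elision shares a bar with the next section but does not change this unit's count.

13 measures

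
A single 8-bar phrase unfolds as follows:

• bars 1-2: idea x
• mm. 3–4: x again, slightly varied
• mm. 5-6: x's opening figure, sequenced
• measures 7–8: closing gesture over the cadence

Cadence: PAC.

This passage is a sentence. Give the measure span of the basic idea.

The presentation of a sentence is the basic idea (measures 1–2) plus its repetition (bars 3–4); the basic idea is therefore bars 1–2.

measures 1–2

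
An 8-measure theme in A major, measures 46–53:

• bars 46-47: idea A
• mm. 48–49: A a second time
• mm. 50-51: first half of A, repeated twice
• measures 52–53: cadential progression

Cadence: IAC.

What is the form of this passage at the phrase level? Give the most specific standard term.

Basic idea (bars 46–47) + its repetition (mm. 48-49) form the presentation; fragmentation and cadence (measures 50-53) form the continuation — the 8-bar whole is a sentence.

sentence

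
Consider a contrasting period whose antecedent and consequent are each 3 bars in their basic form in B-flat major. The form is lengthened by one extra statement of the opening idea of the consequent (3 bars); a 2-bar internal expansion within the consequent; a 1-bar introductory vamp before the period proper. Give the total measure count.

Basic contrasting period: 3 + 3 = 6 bars.
6 (basic form) + 3 (extra statement) + 2 (internal expansion) + 1 (introduction) = 12.

12 measures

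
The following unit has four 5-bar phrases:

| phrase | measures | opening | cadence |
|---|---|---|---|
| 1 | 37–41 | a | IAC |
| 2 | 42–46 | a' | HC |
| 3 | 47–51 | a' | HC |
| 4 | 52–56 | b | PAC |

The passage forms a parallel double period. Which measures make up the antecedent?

measures 37–46

In a double period the first pair of phrases (ending half cadence) is the large antecedent and the second pair (ending perfect authentic cadence) is the large consequent; the antecedent is measures 37–46.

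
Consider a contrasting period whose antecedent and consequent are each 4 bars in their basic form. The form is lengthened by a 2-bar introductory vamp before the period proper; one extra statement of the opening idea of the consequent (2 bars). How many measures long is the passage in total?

12 measures

Basic contrasting period: 4 + 4 = 8 bars.
8 (basic form) + 2 (introduction) + 2 (extra statement) = 12.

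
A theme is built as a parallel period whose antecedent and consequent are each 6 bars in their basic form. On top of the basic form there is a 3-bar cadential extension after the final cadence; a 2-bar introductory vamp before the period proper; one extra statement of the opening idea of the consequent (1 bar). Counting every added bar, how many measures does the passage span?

18 measures

Basic parallel period: 6 + 6 = 12 bars.
12 (basic form) + 3 (cadential extension) + 2 (introduction) + 1 (extra statement) = 18.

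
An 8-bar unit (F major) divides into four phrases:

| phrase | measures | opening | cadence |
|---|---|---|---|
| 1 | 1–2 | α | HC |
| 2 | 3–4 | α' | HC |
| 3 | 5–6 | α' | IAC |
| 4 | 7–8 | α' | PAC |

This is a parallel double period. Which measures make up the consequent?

In a double period the first pair of phrases (ending half cadence) is the large antecedent and the second pair (ending perfect authentic cadence) is the large consequent; the consequent is measures 5–8.

measures 5–8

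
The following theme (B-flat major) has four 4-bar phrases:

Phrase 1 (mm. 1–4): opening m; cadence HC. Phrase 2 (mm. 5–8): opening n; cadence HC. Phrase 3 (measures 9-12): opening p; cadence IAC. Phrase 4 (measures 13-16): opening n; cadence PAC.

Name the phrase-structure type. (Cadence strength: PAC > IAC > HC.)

contrasting double period

Four phrases in two halves: the first half (mm. 1-8) ends with a half cadence, the second (measures 9–16) with a perfect authentic cadence — a large antecedent–consequent pair, i.e. a double period.
Phrase 3 begins with different material from phrase 1, making it contrasting.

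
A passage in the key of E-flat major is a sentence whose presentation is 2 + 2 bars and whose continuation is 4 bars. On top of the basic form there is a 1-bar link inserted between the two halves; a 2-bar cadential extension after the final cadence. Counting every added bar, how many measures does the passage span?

11 measures

Basic sentence: 2 + 2 + 4 = 8 bars.
8 (basic form) + 1 (link) + 2 (cadential extension) = 11.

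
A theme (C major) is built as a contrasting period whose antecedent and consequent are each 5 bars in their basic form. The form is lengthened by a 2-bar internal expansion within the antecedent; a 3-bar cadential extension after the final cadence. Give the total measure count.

15 measures

Basic contrasting period: 5 + 5 = 10 bars.
10 (basic form) + 2 (internal expansion) + 3 (cadential extension) = 15.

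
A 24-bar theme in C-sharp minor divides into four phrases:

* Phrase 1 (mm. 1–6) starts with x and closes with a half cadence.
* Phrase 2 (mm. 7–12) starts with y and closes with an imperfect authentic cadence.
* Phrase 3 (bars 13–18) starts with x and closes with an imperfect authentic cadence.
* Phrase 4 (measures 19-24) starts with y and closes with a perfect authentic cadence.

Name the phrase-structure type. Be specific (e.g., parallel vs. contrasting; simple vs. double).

Four phrases in two halves: the first half (bars 1–12) ends with an imperfect authentic cadence, the second (bars 13-24) with a perfect authentic cadence — a large antecedent–consequent pair, i.e. a double period.
Phrase 3 begins with the same material as phrase 1, making it parallel.

parallel double period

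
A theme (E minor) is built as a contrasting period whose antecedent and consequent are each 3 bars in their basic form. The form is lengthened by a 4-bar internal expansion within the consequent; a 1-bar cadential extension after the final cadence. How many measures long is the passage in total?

11 measures

Basic contrasting period: 3 + 3 = 6 bars.
6 (basic form) + 4 (internal expansion) + 1 (cadential extension) = 11.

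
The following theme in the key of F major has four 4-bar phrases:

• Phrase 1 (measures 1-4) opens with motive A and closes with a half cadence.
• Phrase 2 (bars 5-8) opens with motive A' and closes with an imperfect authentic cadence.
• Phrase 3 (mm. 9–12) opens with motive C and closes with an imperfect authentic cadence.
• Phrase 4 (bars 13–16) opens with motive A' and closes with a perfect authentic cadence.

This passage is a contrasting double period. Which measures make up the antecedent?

In a double period the four phrases pair into a large antecedent (phrases 1–2, ending imperfect authentic cadence) and a large consequent (phrases 3–4, ending perfect authentic cadence). The antecedent spans measures 1-8.

measures 1–8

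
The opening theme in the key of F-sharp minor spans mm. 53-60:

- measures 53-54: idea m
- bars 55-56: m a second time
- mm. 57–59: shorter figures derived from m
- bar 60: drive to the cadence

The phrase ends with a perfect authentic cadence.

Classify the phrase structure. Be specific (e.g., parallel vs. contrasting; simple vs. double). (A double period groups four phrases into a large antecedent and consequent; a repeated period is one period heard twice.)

Basic idea (bars 53-54) + its repetition (bars 55–56) form the presentation; fragmentation and cadence (measures 57–60) form the continuation — the 8-bar whole is a sentence.

sentence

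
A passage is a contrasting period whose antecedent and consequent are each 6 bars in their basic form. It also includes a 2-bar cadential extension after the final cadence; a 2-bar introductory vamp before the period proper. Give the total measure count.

16 measures

Basic contrasting period: 6 + 6 = 12 bars.
12 (basic form) + 2 (cadential extension) + 2 (introduction) = 16.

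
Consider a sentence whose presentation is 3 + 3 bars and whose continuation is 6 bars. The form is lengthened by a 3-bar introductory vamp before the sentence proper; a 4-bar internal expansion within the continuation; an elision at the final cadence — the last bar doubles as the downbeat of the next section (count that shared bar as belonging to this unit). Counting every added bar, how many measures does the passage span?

Basic sentence: 3 + 3 + 6 = 12 bars.
12 (basic form) + 3 (introduction) + 4 (internal expansion) = 19.
The elision shares a bar with the next section but does not change this unit's count.

19 measures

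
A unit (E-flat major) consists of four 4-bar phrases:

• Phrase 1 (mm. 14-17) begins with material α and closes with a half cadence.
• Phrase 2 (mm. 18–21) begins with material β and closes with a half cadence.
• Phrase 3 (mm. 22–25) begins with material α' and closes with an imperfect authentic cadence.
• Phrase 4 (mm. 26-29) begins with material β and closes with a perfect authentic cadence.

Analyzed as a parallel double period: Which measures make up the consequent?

In a double period the four phrases pair into a large antecedent (phrases 1–2, ending half cadence) and a large consequent (phrases 3–4, ending perfect authentic cadence). The consequent spans mm. 22–29.

measures 22–29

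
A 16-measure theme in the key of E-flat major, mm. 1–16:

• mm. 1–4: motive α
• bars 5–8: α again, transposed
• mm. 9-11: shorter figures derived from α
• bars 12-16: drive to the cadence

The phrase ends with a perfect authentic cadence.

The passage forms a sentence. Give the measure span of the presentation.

measures 1–8

The presentation of a sentence is the basic idea (mm. 1–4) plus its repetition (mm. 5-8); the presentation is therefore mm. 1–8.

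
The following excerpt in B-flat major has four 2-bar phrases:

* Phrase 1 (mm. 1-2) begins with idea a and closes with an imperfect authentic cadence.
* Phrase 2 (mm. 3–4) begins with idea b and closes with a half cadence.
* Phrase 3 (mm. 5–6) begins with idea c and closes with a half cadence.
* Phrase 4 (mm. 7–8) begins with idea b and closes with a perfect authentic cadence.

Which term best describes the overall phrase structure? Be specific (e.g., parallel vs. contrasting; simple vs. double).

Four phrases in two halves: the first half (mm. 1-4) ends with a half cadence, the second (mm. 5-8) with a perfect authentic cadence — a large antecedent–consequent pair, i.e. a double period.
Phrase 3 begins with different material from phrase 1, making it contrasting.

contrasting double period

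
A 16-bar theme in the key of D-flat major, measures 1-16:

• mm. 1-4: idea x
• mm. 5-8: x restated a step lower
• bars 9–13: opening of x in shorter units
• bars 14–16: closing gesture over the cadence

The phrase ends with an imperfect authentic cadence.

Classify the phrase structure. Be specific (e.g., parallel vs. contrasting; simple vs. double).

sentence

Basic idea (measures 1-4) + its repetition (measures 5–8) form the presentation; fragmentation and cadence (bars 9-16) form the continuation — the 16-bar whole is a sentence.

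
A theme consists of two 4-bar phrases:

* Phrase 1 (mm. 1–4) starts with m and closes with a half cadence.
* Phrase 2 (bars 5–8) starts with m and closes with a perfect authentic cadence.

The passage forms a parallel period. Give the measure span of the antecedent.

The phrase ending with the weaker cadence (half cadence) is the antecedent; the one ending more conclusively (perfect authentic cadence) is the consequent. The antecedent is measures 1–4.

measures 1–4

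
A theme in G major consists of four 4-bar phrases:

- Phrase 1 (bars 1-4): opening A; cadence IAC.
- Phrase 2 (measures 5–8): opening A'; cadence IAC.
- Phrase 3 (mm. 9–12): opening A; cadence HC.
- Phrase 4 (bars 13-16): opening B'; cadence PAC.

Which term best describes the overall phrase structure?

Four phrases in two halves: the first half (measures 1-8) ends with an imperfect authentic cadence, the second (mm. 9–16) with a perfect authentic cadence — a large antecedent–consequent pair, i.e. a double period.
Phrase 3 begins with the same material as phrase 1, making it parallel.

parallel double period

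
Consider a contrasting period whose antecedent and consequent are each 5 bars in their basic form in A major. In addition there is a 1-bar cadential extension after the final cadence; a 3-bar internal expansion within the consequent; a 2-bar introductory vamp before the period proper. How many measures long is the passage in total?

16 measures

Basic contrasting period: 5 + 5 = 10 bars.
10 (basic form) + 1 (cadential extension) + 3 (internal expansion) + 2 (introduction) = 16.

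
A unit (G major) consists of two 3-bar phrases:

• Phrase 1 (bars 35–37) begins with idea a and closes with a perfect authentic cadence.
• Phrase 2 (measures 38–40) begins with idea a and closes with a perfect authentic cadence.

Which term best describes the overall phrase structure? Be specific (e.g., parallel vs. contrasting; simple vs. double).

repeated phrase

Both phrases have the same opening (a) and the same cadence (perfect authentic cadence): the second is a restatement, not a consequent, so this is a repeated phrase rather than a period.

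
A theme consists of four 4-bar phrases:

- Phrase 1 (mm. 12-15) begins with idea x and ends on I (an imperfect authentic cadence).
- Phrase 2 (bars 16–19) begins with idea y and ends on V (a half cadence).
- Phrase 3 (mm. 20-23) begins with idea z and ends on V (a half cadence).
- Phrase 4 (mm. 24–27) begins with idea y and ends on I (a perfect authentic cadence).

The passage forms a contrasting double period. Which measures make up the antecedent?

measures 12–19

In a double period the first pair of phrases (ending half cadence) is the large antecedent and the second pair (ending perfect authentic cadence) is the large consequent; the antecedent is measures 12–19.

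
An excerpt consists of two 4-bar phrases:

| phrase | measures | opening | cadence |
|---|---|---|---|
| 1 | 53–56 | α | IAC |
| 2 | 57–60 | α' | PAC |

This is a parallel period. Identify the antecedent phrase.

phrase 1

The phrase ending with the weaker cadence (imperfect authentic cadence) is the antecedent; the one ending more conclusively (perfect authentic cadence) is the consequent. The antecedent is phrase 1.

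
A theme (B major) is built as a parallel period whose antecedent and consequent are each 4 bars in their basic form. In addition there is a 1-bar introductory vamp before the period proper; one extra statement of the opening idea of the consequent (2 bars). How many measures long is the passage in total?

Basic parallel period: 4 + 4 = 8 bars.
8 (basic form) + 1 (introduction) + 2 (extra statement) = 11.

11 measures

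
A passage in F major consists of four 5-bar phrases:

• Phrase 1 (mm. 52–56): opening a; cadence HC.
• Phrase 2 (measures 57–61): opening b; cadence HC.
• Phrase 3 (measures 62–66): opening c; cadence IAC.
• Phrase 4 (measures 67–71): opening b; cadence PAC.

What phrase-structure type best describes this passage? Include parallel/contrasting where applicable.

Four phrases in two halves: the first half (measures 52–61) ends with a half cadence, the second (mm. 62–71) with a perfect authentic cadence — a large antecedent–consequent pair, i.e. a double period.
Phrase 3 begins with different material from phrase 1, making it contrasting.

contrasting double period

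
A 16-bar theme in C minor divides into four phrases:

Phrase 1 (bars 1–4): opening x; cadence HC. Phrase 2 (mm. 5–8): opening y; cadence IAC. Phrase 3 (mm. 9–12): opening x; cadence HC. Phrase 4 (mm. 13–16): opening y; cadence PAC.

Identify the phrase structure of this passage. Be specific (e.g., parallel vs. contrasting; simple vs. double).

parallel double period

Four phrases in two halves: the first half (measures 1–8) ends with an imperfect authentic cadence, the second (mm. 9–16) with a perfect authentic cadence — a large antecedent–consequent pair, i.e. a double period.
Phrase 3 begins with the same material as phrase 1, making it parallel.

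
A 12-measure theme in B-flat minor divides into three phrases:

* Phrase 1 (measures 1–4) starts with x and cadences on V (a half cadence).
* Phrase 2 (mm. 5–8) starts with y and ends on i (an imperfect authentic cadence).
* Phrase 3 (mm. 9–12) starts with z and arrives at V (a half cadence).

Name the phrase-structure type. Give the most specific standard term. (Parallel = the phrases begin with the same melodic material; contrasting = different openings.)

phrase group

The final phrase closes with a half cadence, which is not stronger than the preceding imperfect authentic cadence; the 3 phrases lack an overall antecedent–consequent design and so form a phrase group.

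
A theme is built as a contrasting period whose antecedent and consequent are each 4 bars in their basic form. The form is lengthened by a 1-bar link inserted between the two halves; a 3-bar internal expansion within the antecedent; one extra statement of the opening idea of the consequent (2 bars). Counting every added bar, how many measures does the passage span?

Basic contrasting period: 4 + 4 = 8 bars.
8 (basic form) + 1 (link) + 3 (internal expansion) + 2 (extra statement) = 14.

14 measures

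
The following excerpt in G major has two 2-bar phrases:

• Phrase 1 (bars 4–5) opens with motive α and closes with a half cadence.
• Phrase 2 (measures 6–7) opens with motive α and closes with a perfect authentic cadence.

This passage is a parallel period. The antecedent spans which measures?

The antecedent is the phrase ending with the weaker cadence (half cadence, phrase 1) and the consequent the one ending more conclusively (perfect authentic cadence, phrase 2); the antecedent is mm. 4–5.

measures 4–5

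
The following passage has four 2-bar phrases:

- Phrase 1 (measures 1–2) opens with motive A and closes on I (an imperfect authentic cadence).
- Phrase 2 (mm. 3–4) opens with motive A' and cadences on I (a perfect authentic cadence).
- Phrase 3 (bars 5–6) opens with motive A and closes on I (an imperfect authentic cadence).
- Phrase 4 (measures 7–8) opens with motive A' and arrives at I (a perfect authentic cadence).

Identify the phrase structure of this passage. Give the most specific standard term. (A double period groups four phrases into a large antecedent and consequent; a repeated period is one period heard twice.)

repeated period

The cadence pattern IAC–PAC–IAC–PAC is weak–strong twice, and phrases 3–4 restate phrases 1–2: a period heard twice, not a double period (which would end weakly at phrase 2).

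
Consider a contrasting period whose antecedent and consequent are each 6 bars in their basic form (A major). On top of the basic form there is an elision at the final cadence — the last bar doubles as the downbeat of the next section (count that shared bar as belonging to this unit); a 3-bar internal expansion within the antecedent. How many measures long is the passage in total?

15 measures

Basic contrasting period: 6 + 6 = 12 bars.
12 (basic form) + 3 (internal expansion) = 15.
The elision shares a bar with the next section but does not change this unit's count.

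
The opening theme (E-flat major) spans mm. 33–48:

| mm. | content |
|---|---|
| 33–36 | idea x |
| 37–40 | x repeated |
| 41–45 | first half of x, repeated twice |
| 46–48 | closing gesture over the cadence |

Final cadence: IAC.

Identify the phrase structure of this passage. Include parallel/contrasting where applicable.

sentence

Basic idea (measures 33-36) + its repetition (mm. 37–40) form the presentation; fragmentation and cadence (mm. 41–48) form the continuation — the 16-bar whole is a sentence.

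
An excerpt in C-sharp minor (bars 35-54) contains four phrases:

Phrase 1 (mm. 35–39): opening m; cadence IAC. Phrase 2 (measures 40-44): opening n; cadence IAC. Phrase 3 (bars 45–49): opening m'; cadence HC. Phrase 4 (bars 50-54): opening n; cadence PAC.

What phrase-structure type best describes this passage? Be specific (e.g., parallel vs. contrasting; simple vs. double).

parallel double period

Four phrases in two halves: the first half (measures 35-44) ends with an imperfect authentic cadence, the second (mm. 45–54) with a perfect authentic cadence — a large antecedent–consequent pair, i.e. a double period.
Phrase 3 begins with the same material as phrase 1, making it parallel.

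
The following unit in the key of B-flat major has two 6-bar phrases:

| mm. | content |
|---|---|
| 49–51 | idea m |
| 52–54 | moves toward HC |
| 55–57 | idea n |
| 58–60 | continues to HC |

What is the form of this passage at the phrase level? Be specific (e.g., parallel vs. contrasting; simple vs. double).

phrase group

The second phrase closes with a half cadence, which is not stronger than the first phrase's half cadence; without a weak→strong cadential pair there is no antecedent–consequent relationship, so this is a phrase group rather than a period.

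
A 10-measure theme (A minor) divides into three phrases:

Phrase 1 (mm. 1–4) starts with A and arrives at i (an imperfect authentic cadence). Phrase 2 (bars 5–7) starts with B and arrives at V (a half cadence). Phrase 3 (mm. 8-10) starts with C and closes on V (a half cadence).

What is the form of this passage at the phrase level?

phrase group

The final phrase closes with a half cadence, which is not stronger than the preceding half cadence; the 3 phrases lack an overall antecedent–consequent design and so form a phrase group.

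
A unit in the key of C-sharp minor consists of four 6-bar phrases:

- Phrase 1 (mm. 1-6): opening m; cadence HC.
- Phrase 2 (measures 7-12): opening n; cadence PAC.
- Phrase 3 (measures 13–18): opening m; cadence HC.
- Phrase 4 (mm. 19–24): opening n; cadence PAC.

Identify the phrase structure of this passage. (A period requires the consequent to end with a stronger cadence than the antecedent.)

The cadence pattern HC–PAC–HC–PAC is weak–strong twice, and phrases 3–4 restate phrases 1–2: a period heard twice, not a double period (which would end weakly at phrase 2).

repeated period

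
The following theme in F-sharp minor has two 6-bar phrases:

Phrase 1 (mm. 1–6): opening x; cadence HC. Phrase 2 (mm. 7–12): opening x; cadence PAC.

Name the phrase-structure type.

parallel period

Phrase 1 ends with a half cadence (weaker) and phrase 2 with a perfect authentic cadence (stronger): antecedent + consequent = a period.
The two phrases open with the same material (x / x), so the period is parallel.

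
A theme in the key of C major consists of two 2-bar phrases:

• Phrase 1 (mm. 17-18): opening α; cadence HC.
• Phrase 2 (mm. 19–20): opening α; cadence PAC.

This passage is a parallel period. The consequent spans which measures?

The antecedent is the phrase ending with the weaker cadence (half cadence, phrase 1) and the consequent the one ending more conclusively (perfect authentic cadence, phrase 2); the consequent is bars 19–20.

measures 19–20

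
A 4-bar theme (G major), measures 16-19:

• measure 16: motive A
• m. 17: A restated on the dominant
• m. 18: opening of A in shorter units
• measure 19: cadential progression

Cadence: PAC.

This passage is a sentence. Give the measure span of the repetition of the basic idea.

The presentation of a sentence is the basic idea (m. 16) plus its repetition (m. 17); the repetition of the basic idea is therefore measure 17.

measures 17–17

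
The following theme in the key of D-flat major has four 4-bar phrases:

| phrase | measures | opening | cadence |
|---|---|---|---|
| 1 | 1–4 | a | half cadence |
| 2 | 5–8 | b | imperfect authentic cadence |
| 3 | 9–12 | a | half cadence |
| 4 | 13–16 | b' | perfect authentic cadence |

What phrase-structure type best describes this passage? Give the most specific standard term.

parallel double period

Four phrases in two halves: the first half (measures 1–8) ends with an imperfect authentic cadence, the second (mm. 9–16) with a perfect authentic cadence — a large antecedent–consequent pair, i.e. a double period.
Phrase 3 begins with the same material as phrase 1, making it parallel.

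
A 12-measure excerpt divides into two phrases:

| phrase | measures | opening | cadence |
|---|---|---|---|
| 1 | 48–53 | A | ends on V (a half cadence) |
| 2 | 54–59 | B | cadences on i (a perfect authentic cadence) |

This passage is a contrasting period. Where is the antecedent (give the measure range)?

The antecedent is the phrase ending with the weaker cadence (half cadence, phrase 1) and the consequent the one ending more conclusively (perfect authentic cadence, phrase 2); the antecedent is bars 48-53.

measures 48–53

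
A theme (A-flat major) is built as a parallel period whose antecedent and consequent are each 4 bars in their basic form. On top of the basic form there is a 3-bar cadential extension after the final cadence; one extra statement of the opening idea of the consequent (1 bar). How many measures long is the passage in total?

12 measures

Basic parallel period: 4 + 4 = 8 bars.
8 (basic form) + 3 (cadential extension) + 1 (extra statement) = 12.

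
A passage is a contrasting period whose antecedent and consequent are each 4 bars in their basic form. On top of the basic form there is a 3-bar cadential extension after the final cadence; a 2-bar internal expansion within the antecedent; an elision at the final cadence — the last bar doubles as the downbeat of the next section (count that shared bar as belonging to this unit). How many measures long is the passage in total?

13 measures

Basic contrasting period: 4 + 4 = 8 bars.
8 (basic form) + 3 (cadential extension) + 2 (internal expansion) = 13.
The elision shares a bar with the next section but does not change this unit's count.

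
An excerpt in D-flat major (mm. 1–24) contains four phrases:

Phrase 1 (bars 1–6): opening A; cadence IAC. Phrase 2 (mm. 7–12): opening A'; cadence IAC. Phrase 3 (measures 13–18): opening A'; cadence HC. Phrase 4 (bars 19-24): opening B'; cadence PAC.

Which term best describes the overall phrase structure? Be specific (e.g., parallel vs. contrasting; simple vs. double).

Four phrases in two halves: the first half (mm. 1–12) ends with an imperfect authentic cadence, the second (mm. 13–24) with a perfect authentic cadence — a large antecedent–consequent pair, i.e. a double period.
Phrase 3 begins with the same material as phrase 1, making it parallel.

parallel double period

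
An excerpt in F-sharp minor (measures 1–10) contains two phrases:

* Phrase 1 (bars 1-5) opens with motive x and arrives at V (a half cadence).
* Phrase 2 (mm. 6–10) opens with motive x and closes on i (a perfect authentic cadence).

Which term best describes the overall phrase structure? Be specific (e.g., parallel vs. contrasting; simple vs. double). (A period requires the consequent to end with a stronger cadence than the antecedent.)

Phrase 1 ends with a half cadence (weaker) and phrase 2 with a perfect authentic cadence (stronger): antecedent + consequent = a period.
The two phrases open with the same material (x / x), so the period is parallel.

parallel period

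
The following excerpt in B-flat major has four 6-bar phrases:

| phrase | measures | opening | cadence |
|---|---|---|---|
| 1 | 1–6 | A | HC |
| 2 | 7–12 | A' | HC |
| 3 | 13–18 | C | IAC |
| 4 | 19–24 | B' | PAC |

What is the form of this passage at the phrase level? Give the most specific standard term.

Four phrases in two halves: the first half (mm. 1-12) ends with a half cadence, the second (bars 13–24) with a perfect authentic cadence — a large antecedent–consequent pair, i.e. a double period.
Phrase 3 begins with different material from phrase 1, making it contrasting.

contrasting double period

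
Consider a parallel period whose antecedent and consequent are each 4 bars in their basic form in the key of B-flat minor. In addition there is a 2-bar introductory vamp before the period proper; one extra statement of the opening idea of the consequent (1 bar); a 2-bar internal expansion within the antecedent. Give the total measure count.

Basic parallel period: 4 + 4 = 8 bars.
8 (basic form) + 2 (introduction) + 1 (extra statement) + 2 (internal expansion) = 13.

13 measures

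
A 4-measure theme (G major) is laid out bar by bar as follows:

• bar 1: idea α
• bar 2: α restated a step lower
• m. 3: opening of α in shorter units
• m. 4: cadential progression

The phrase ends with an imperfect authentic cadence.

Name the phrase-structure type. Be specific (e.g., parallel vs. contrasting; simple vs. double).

Basic idea (m. 1) + its repetition (bar 2) form the presentation; fragmentation and cadence (bars 3–4) form the continuation — the 4-bar whole is a sentence.

sentence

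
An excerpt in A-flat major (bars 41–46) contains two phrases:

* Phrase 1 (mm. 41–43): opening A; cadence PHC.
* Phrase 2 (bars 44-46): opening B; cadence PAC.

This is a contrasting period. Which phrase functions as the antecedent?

phrase 1

The phrase ending with the weaker cadence (Phrygian half cadence) is the antecedent; the one ending more conclusively (perfect authentic cadence) is the consequent. The antecedent is phrase 1.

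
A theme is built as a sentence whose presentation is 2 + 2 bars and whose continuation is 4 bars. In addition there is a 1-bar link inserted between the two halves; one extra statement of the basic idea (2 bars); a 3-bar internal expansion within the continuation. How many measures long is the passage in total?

Basic sentence: 2 + 2 + 4 = 8 bars.
8 (basic form) + 1 (link) + 2 (extra statement) + 3 (internal expansion) = 14.

14 measures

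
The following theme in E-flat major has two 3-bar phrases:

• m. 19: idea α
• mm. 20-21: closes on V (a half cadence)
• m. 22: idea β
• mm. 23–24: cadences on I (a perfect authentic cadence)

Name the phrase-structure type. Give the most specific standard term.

contrasting period

Phrase 1 ends with a half cadence (weaker) and phrase 2 with a perfect authentic cadence (stronger): antecedent + consequent = a period.
The two phrases open with different material (α / β), so the period is contrasting.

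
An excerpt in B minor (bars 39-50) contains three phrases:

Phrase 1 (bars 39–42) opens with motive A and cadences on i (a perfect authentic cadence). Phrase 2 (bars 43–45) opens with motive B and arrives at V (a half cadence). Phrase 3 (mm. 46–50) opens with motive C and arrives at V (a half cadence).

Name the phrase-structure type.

The final phrase closes with a half cadence, which is not stronger than the preceding half cadence; the 3 phrases lack an overall antecedent–consequent design and so form a phrase group.

phrase group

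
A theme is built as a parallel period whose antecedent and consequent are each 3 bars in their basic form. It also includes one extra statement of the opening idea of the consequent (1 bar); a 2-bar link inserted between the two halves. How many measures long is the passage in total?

Basic parallel period: 3 + 3 = 6 bars.
6 (basic form) + 1 (extra statement) + 2 (link) = 9.

9 measures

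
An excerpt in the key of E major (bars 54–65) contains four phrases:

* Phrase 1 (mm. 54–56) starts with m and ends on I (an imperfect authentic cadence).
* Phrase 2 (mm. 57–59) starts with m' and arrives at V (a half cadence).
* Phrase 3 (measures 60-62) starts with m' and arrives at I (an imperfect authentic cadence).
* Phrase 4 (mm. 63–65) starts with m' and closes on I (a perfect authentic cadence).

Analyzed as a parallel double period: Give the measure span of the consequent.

In a double period the four phrases pair into a large antecedent (phrases 1–2, ending half cadence) and a large consequent (phrases 3–4, ending perfect authentic cadence). The consequent spans measures 60-65.

measures 60–65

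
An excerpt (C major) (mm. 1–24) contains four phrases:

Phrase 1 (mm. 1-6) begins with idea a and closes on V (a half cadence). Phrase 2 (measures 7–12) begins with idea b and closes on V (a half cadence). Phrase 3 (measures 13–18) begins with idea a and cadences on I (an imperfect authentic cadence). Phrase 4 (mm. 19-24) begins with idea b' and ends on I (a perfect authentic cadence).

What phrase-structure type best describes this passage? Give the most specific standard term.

Four phrases in two halves: the first half (measures 1–12) ends with a half cadence, the second (mm. 13-24) with a perfect authentic cadence — a large antecedent–consequent pair, i.e. a double period.
Phrase 3 begins with the same material as phrase 1, making it parallel.

parallel double period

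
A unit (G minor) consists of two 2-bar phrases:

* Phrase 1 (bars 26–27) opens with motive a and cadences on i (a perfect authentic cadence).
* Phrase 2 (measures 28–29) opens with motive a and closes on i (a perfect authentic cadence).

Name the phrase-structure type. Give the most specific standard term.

repeated phrase

Both phrases have the same opening (a) and the same cadence (perfect authentic cadence): the second is a restatement, not a consequent, so this is a repeated phrase rather than a period.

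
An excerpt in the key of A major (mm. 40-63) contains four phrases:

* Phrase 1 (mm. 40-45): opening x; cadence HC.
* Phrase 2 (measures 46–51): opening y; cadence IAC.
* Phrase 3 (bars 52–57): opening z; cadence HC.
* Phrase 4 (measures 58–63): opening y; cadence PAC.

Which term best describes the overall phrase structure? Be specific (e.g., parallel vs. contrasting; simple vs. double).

Four phrases in two halves: the first half (mm. 40–51) ends with an imperfect authentic cadence, the second (mm. 52-63) with a perfect authentic cadence — a large antecedent–consequent pair, i.e. a double period.
Phrase 3 begins with different material from phrase 1, making it contrasting.

contrasting double period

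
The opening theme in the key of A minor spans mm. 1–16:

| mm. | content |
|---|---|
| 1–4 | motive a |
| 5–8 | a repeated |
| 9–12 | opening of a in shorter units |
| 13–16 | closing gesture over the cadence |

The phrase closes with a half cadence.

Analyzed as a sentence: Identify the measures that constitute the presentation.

The presentation of a sentence is the basic idea (mm. 1–4) plus its repetition (mm. 5–8); the presentation is therefore mm. 1-8.

measures 1–8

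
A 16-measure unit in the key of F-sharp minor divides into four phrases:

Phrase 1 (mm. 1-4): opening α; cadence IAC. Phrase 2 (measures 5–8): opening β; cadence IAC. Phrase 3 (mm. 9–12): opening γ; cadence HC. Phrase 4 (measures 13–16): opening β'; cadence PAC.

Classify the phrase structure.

Four phrases in two halves: the first half (mm. 1–8) ends with an imperfect authentic cadence, the second (mm. 9-16) with a perfect authentic cadence — a large antecedent–consequent pair, i.e. a double period.
Phrase 3 begins with different material from phrase 1, making it contrasting.

contrasting double period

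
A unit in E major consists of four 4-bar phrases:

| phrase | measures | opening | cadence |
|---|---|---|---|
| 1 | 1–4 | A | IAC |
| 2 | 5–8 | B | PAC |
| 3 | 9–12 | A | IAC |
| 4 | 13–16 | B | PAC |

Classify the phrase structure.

The cadence pattern IAC–PAC–IAC–PAC is weak–strong twice, and phrases 3–4 restate phrases 1–2: a period heard twice, not a double period (which would end weakly at phrase 2).

repeated period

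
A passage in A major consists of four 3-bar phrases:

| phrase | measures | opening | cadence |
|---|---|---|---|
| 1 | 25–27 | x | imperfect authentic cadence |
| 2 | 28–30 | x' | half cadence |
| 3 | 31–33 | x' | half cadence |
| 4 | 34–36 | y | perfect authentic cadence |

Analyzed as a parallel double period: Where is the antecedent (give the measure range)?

In a double period the four phrases pair into a large antecedent (phrases 1–2, ending half cadence) and a large consequent (phrases 3–4, ending perfect authentic cadence). The antecedent spans measures 25–30.

measures 25–30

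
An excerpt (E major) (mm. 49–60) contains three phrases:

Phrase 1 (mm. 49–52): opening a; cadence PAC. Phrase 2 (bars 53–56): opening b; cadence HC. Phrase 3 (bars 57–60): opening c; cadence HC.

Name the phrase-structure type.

phrase group

The final phrase closes with a half cadence, which is not stronger than the preceding half cadence; the 3 phrases lack an overall antecedent–consequent design and so form a phrase group.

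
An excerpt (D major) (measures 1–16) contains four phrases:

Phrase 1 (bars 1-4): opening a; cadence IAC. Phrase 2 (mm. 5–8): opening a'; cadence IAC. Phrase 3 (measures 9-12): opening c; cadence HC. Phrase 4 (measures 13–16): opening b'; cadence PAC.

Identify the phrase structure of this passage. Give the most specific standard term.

Four phrases in two halves: the first half (mm. 1-8) ends with an imperfect authentic cadence, the second (mm. 9-16) with a perfect authentic cadence — a large antecedent–consequent pair, i.e. a double period.
Phrase 3 begins with different material from phrase 1, making it contrasting.

contrasting double period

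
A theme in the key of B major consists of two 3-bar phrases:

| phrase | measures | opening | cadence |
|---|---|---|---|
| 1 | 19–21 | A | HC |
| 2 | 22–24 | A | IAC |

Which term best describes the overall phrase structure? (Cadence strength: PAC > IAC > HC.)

parallel period

Phrase 1 ends with a half cadence (weaker) and phrase 2 with an imperfect authentic cadence (stronger): antecedent + consequent = a period.
The two phrases open with the same material (A / A), so the period is parallel.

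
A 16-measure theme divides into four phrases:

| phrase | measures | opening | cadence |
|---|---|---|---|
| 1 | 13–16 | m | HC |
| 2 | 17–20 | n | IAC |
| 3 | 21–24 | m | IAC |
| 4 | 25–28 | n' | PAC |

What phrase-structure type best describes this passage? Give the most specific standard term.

Four phrases in two halves: the first half (mm. 13-20) ends with an imperfect authentic cadence, the second (mm. 21–28) with a perfect authentic cadence — a large antecedent–consequent pair, i.e. a double period.
Phrase 3 begins with the same material as phrase 1, making it parallel.

parallel double period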